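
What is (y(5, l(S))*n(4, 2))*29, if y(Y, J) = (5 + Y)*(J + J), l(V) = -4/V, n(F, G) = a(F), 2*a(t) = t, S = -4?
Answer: 1160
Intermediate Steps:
a(t) = t/2
n(F, G) = F/2
y(Y, J) = 2*J*(5 + Y) (y(Y, J) = (5 + Y)*(2*J) = 2*J*(5 + Y))
(y(5, l(S))*n(4, 2))*29 = ((2*(-4/(-4))*(5 + 5))*((1/2)*4))*29 = ((2*(-4*(-1/4))*10)*2)*29 = ((2*1*10)*2)*29 = (20*2)*29 = 40*29 = 1160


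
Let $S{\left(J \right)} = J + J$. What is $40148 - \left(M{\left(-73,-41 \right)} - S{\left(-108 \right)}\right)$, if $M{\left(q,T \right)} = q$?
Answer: $40005$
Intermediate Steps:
$S{\left(J \right)} = 2 J$
$40148 - \left(M{\left(-73,-41 \right)} - S{\left(-108 \right)}\right) = 40148 - \left(-73 - 2 \left(-108\right)\right) = 40148 - \left(-73 - -216\right) = 40148 - \left(-73 + 216\right) = 40148 - 143 = 40005$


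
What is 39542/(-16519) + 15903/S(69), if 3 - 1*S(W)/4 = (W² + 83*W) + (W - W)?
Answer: -213454793/76978540 ≈ -2.7729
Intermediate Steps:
S(W) = 12 - 332*W - 4*W² (S(W) = 12 - 4*((W² + 83*W) + (W - W)) = 12 - 4*((W² + 83*W) + 0) = 12 - 4*(W² + 83*W) = 12 + (-332*W - 4*W²) = 12 - 332*W - 4*W²)
39542/(-16519) + 15903/S(69) = 39542/(-16519) + 15903/(12 - 332*69 - 4*69²) = 39542*(-1/16519) + 15903/(12 - 22908 - 4*4761) = -39542/16519 + 15903/(12 - 22908 - 19044) = -39542/16519 + 15903/(-41940) = -39542/16519 + 15903*(-1/41940) = -39542/16519 - 1767/4660 = -213454793/76978540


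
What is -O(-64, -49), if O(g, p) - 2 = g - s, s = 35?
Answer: 97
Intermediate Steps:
O(g, p) = -33 + g (O(g, p) = 2 + (g - 1*35) = 2 + (g - 35) = 2 + (-35 + g) = -33 + g)
-O(-64, -49) = -(-33 - 64) = -1*(-97) = 97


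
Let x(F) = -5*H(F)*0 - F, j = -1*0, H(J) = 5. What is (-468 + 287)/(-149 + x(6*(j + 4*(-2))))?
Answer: 181/101 ≈ 1.7921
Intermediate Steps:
j = 0
x(F) = -F (x(F) = -5*5*0 - F = -25*0 - F = 0 - F = -F)
(-468 + 287)/(-149 + x(6*(j + 4*(-2)))) = (-468 + 287)/(-149 - 6*(0 + 4*(-2))) = -181/(-149 - 6*(0 - 8)) = -181/(-149 - 6*(-8)) = -181/(-149 - 1*(-48)) = -181/(-149 + 48) = -181/(-101) = -181*(-1/101) = 181/101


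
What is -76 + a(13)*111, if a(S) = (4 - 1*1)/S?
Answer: -655/13 ≈ -50.385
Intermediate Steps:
a(S) = 3/S (a(S) = (4 - 1)/S = 3/S)
-76 + a(13)*111 = -76 + (3/13)*111 = -76 + 333/13 = -655/13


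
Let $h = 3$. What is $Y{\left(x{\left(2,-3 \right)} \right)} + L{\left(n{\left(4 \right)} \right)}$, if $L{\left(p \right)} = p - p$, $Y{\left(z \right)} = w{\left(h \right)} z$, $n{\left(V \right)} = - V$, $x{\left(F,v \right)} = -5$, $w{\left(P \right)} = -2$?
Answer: $10$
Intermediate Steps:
$Y{\left(z \right)} = - 2 z$
$L{\left(p \right)} = 0$
$Y{\left(x{\left(2,-3 \right)} \right)} + L{\left(n{\left(4 \right)} \right)} = \left(-2\right) \left(-5\right) + 0 = 10 + 0 = 10$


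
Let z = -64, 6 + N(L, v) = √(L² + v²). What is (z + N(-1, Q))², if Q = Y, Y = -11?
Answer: (70 - √122)² ≈ 3475.6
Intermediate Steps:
Q = -11
N(L, v) = -6 + √(L² + v²)
(z + N(-1, Q))² = (-64 + (-6 + √((-1)² + (-11)²)))² = (-64 + (-6 + √(1 + 121)))² = (-64 + (-6 + √122))² = (-70 + √122)²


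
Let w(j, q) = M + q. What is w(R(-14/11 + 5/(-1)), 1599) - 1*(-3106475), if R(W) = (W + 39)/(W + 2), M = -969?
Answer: 3107105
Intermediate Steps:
R(W) = (39 + W)/(2 + W)
w(j, q) = -969 + q
w(R(-14/11 + 5/(-1)), 1599) - 1*(-3106475) = (-969 + 1599) - 1*(-3106475) = 630 + 3106475 = 3107105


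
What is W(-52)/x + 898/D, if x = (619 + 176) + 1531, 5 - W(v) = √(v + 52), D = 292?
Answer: 261276/84899 ≈ 3.0775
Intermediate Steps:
W(v) = 5 - √(52 + v) (W(v) = 5 - √(v + 52) = 5 - √(52 + v))
x = 2326 (x = 795 + 1531 = 2326)
W(-52)/x + 898/D = (5 - √(52 - 52))/2326 + 898/292 = (5 - √0)*(1/2326) + 898*(1/292) = (5 - 1*0)*(1/2326) + 449/146 = (5 + 0)*(1/2326) + 449/146 = 5*(1/2326) + 449/146 = 5/2326 + 449/146 = 261276/84899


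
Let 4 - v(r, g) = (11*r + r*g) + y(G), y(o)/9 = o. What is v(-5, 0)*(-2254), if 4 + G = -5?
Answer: -315560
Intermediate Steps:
G = -9 (G = -4 - 5 = -9)
y(o) = 9*o
v(r, g) = 85 - 11*r - g*r (v(r, g) = 4 - ((11*r + r*g) + 9*(-9)) = 4 - ((11*r + g*r) - 81) = 4 - (-81 + 11*r + g*r) = 4 + (81 - 11*r - g*r) = 85 - 11*r - g*r)
v(-5, 0)*(-2254) = (85 - 11*(-5) - 1*0*(-5))*(-2254) = (85 + 55 + 0)*(-2254) = 140*(-2254) = -315560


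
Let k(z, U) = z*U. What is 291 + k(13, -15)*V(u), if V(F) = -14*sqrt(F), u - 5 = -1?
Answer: 5751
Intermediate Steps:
u = 4 (u = 5 - 1 = 4)
k(z, U) = U*z
291 + k(13, -15)*V(u) = 291 + (-15*13)*(-14*sqrt(4)) = 291 - (-2730)*2 = 291 - 195*(-28) = 291 + 5460 = 5751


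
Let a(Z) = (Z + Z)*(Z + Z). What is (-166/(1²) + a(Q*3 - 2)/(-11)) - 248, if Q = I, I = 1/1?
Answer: -4558/11 ≈ -414.36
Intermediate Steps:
I = 1
Q = 1
a(Z) = 4*Z² (a(Z) = (2*Z)*(2*Z) = 4*Z²)
(-166/(1²) + a(Q*3 - 2)/(-11)) - 248 = (-166/(1²) + (4*(1*3 - 2)²)/(-11)) - 248 = (-166/1 + (4*(3 - 2)²)*(-1/11)) - 248 = (-166*1 + (4*1²)*(-1/11)) - 248 = (-166 + (4*1)*(-1/11)) - 248 = (-166 + 4*(-1/11)) - 248 = (-166 - 4/11) - 248 = -1830/11 - 248 = -4558/11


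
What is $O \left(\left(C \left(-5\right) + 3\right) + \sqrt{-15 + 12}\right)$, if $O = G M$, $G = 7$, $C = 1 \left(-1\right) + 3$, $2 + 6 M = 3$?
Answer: $- \frac{49}{6} + \frac{7 i \sqrt{3}}{6} \approx -8.1667 + 2.0207 i$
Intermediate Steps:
$M = \frac{1}{6}$ ($M = - \frac{1}{3} + \frac{1}{6} \cdot 3 = - \frac{1}{3} + \frac{1}{2} = \frac{1}{6} \approx 0.16667$)
$C = 2$ ($C = -1 + 3 = 2$)
$O = \frac{7}{6}$ ($O = 7 \cdot \frac{1}{6} = \frac{7}{6} \approx 1.1667$)
$O \left(\left(C \left(-5\right) + 3\right) + \sqrt{-15 + 12}\right) = \frac{7 \left(\left(2 \left(-5\right) + 3\right) + \sqrt{-15 + 12}\right)}{6} = \frac{7 \left(\left(-10 + 3\right) + \sqrt{-3}\right)}{6} = \frac{7 \left(-7 + i \sqrt{3}\right)}{6} = - \frac{49}{6} + \frac{7 i \sqrt{3}}{6}$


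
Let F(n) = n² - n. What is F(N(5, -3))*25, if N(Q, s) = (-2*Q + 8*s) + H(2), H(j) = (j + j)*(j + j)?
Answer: 8550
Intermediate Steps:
H(j) = 4*j² (H(j) = (2*j)*(2*j) = 4*j²)
N(Q, s) = 16 - 2*Q + 8*s (N(Q, s) = (-2*Q + 8*s) + 4*2² = (-2*Q + 8*s) + 4*4 = (-2*Q + 8*s) + 16 = 16 - 2*Q + 8*s)
F(N(5, -3))*25 = ((16 - 2*5 + 8*(-3))*(-1 + (16 - 2*5 + 8*(-3))))*25 = ((16 - 10 - 24)*(-1 + (16 - 10 - 24)))*25 = -18*(-1 - 18)*25 = -18*(-19)*25 = 342*25 = 8550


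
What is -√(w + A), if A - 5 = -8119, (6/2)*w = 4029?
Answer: -I*√6771 ≈ -82.286*I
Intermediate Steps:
w = 1343 (w = (⅓)*4029 = 1343)
A = -8114 (A = 5 - 8119 = -8114)
-√(w + A) = -√(1343 - 8114) = -√(-6771) = -I*√6771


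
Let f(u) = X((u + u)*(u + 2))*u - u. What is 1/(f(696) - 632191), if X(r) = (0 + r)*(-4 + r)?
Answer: 1/657047499801545 ≈ 1.5220e-15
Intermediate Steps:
X(r) = r*(-4 + r)
f(u) = -u + 2*u²*(-4 + 2*u*(2 + u))*(2 + u) (f(u) = (((u + u)*(u + 2))*(-4 + (u + u)*(u + 2)))*u - u = (((2*u)*(2 + u))*(-4 + (2*u)*(2 + u)))*u - u = ((2*u*(2 + u))*(-4 + 2*u*(2 + u)))*u - u = (2*u*(-4 + 2*u*(2 + u))*(2 + u))*u - u = 2*u²*(-4 + 2*u*(2 + u))*(2 + u) - u = -u + 2*u²*(-4 + 2*u*(2 + u))*(2 + u))
1/(f(696) - 632191) = 1/(696*(-1 + 4*696*(-2 + 696*(2 + 696))*(2 + 696)) - 632191) = 1/(696*(-1 + 4*696*(-2 + 696*698)*698) - 632191) = 1/(696*(-1 + 4*696*(-2 + 485808)*698) - 632191) = 1/(696*(-1 + 4*696*485806*698) - 632191) = 1/(696*(-1 + 944033764992) - 632191) = 1/(696*944033764991 - 632191) = 1/(657047500433736 - 632191) = 1/657047499801545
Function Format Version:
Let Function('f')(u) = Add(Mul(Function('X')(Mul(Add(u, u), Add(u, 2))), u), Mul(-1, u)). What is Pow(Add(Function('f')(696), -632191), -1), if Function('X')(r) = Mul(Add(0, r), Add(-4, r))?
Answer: Rational(1, 657047499801545) ≈ 1.5220e-15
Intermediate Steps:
Function('X')(r) = Mul(r, Add(-4, r))
Function('f')(u) = Add(Mul(-1, u), Mul(2, Pow(u, 2), Add(-4, Mul(2, u, Add(2, u))), Add(2, u))) (Function('f')(u) = Add(Mul(Mul(Mul(Add(u, u), Add(u, 2)), Add(-4, Mul(Add(u, u), Add(u, 2)))), u), Mul(-1, u)) = Add(Mul(Mul(Mul(Mul(2, u), Add(2, u)), Add(-4, Mul(Mul(2, u), Add(2, u)))), u), Mul(-1, u)) = Add(Mul(Mul(Mul(2, u, Add(2, u)), Add(-4, Mul(2, u, Add(2, u)))), u), Mul(-1, u)) = Add(Mul(Mul(2, u, Add(-4, Mul(2, u, Add(2, u))), Add(2, u)), u), Mul(-1, u)) = Add(Mul(2, Pow(u, 2), Add(-4, Mul(2, u, Add(2, u))), Add(2, u)), Mul(-1, u)) = Add(Mul(-1, u), Mul(2, Pow(u, 2), Add(-4, Mul(2, u, Add(2, u))), Add(2, u))))
Pow(Add(Function('f')(696), -632191), -1) = Pow(Add(Mul(696, Add(-1, Mul(4, 696, Add(-2, Mul(696, Add(2, 696))), Add(2, 696)))), -632191), -1) = Pow(Add(Mul(696, Add(-1, Mul(4, 696, Add(-2, Mul(696, 698)), 698))), -632191), -1) = Pow(Add(Mul(696, Add(-1, Mul(4, 696, Add(-2, 485808), 698))), -632191), -1) = Pow(Add(Mul(696, Add(-1, Mul(4, 696, 485806, 698))), -632191), -1) = Pow(Add(Mul(696, Add(-1, 944033764992)), -632191), -1) = Pow(Add(Mul(696, 944033764991), -632191), -1) = Pow(Add(657047500433736, -632191), -1) = Pow(657047499801545, -1) = Rational(1, 657047499801545)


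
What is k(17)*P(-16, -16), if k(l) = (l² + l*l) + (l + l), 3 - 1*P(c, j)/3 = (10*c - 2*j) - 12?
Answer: 262548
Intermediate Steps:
P(c, j) = 45 - 30*c + 6*j (P(c, j) = 9 - 3*((10*c - 2*j) - 12) = 9 - 3*((-2*j + 10*c) - 12) = 9 - 3*(-12 - 2*j + 10*c) = 9 + (36 - 30*c + 6*j) = 45 - 30*c + 6*j)
k(l) = 2*l + 2*l² (k(l) = (l² + l²) + 2*l = 2*l² + 2*l = 2*l + 2*l²)
k(17)*P(-16, -16) = (2*17*(1 + 17))*(45 - 30*(-16) + 6*(-16)) = (2*17*18)*(45 + 480 - 96) = 612*429 = 262548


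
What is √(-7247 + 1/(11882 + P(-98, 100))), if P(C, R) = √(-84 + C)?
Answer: √((-86108853 - 7247*I*√182)/(11882 + I*√182)) ≈ 0.e-10 - 85.129*I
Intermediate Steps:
√(-7247 + 1/(11882 + P(-98, 100))) = √(-7247 + 1/(11882 + √(-84 - 98))) = √(-7247 + 1/(11882 + √(-182))) = √(-7247 + 1/(11882 + I*√182))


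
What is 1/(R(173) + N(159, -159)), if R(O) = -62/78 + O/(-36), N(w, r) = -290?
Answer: -468/138341 ≈ -0.0033829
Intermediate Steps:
R(O) = -31/39 - O/36 (R(O) = -62*1/78 + O*(-1/36) = -31/39 - O/36)
1/(R(173) + N(159, -159)) = 1/((-31/39 - 1/36*173) - 290) = 1/((-31/39 - 173/36) - 290) = 1/(-2621/468 - 290) = 1/(-138341/468) = -468/138341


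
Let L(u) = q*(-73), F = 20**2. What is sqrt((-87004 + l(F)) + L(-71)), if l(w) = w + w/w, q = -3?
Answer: 4*I*sqrt(5399) ≈ 293.91*I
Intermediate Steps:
F = 400
l(w) = 1 + w (l(w) = w + 1 = 1 + w)
L(u) = 219 (L(u) = -3*(-73) = 219)
sqrt((-87004 + l(F)) + L(-71)) = sqrt((-87004 + (1 + 400)) + 219) = sqrt((-87004 + 401) + 219) = sqrt(-86603 + 219) = sqrt(-86384) = 4*I*sqrt(5399)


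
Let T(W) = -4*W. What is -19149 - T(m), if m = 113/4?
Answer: -19036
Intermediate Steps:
m = 113/4 (m = 113*(1/4) = 113/4 ≈ 28.250)
-19149 - T(m) = -19149 - (-4)*113/4 = -19149 - 1*(-113) = -19149 + 113 = -19036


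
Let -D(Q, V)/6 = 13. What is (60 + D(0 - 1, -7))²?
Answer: 324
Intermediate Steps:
D(Q, V) = -78 (D(Q, V) = -6*13 = -78)
(60 + D(0 - 1, -7))² = (60 - 78)² = (-18)² = 324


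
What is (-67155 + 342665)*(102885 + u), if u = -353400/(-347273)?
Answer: 9843844464737550/347273 ≈ 2.8346e+10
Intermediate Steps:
u = 353400/347273 (u = -353400*(-1/347273) = 353400/347273 ≈ 1.0176)
(-67155 + 342665)*(102885 + u) = (-67155 + 342665)*(102885 + 353400/347273) = 275510*(35729536005/347273) = 9843844464737550/347273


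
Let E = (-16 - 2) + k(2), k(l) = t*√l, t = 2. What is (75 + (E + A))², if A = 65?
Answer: 14892 + 488*√2 ≈ 15582.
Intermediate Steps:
k(l) = 2*√l
E = -18 + 2*√2 (E = (-16 - 2) + 2*√2 = -18 + 2*√2 ≈ -15.172)
(75 + (E + A))² = (75 + ((-18 + 2*√2) + 65))² = (75 + (47 + 2*√2))² = (122 + 2*√2)²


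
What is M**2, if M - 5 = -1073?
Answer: 1140624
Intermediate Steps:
M = -1068 (M = 5 - 1073 = -1068)
M**2 = (-1068)**2 = 1140624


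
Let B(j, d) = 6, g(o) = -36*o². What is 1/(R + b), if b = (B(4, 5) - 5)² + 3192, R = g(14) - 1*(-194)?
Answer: -1/3669 ≈ -0.00027255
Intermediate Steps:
R = -6862 (R = -36*14² - 1*(-194) = -36*196 + 194 = -7056 + 194 = -6862)
b = 3193 (b = (6 - 5)² + 3192 = 1² + 3192 = 1 + 3192 = 3193)
1/(R + b) = 1/(-6862 + 3193) = 1/(-3669) = -1/3669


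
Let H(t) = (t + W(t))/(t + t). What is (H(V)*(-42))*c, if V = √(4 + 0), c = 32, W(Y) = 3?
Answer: -1680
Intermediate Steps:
V = 2 (V = √4 = 2)
H(t) = (3 + t)/(2*t) (H(t) = (t + 3)/(t + t) = (3 + t)/((2*t)) = (3 + t)*(1/(2*t)) = (3 + t)/(2*t))
(H(V)*(-42))*c = (((½)*(3 + 2)/2)*(-42))*32 = (((½)*(½)*5)*(-42))*32 = ((5/4)*(-42))*32 = -105/2*32 = -1680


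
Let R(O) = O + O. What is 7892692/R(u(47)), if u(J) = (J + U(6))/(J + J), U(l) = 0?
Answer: 7892692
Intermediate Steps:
u(J) = ½ (u(J) = (J + 0)/(J + J) = J/((2*J)) = J*(1/(2*J)) = ½)
R(O) = 2*O
7892692/R(u(47)) = 7892692/((2*(½))) = 7892692/1 = 7892692*1 = 7892692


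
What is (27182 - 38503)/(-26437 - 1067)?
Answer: 11321/27504 ≈ 0.41161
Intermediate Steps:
(27182 - 38503)/(-26437 - 1067) = -11321/(-27504) = -11321*(-1/27504) = 11321/27504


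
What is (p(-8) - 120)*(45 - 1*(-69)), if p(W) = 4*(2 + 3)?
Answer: -11400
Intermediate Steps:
p(W) = 20 (p(W) = 4*5 = 20)
(p(-8) - 120)*(45 - 1*(-69)) = (20 - 120)*(45 - 1*(-69)) = -100*(45 + 69) = -100*114 = -11400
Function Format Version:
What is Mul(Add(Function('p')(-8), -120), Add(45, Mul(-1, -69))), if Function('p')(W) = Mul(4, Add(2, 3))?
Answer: -11400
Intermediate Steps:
Function('p')(W) = 20 (Function('p')(W) = Mul(4, 5) = 20)
Mul(Add(Function('p')(-8), -120), Add(45, Mul(-1, -69))) = Mul(Add(20, -120), Add(45, Mul(-1, -69))) = Mul(-100, Add(45, 69)) = Mul(-100, 114) = -11400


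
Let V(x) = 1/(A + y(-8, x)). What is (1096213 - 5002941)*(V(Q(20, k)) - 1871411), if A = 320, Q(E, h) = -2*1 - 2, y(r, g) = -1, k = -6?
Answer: 2332238903366624/319 ≈ 7.3111e+12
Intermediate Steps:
Q(E, h) = -4 (Q(E, h) = -2 - 2 = -4)
V(x) = 1/319 (V(x) = 1/(320 - 1) = 1/319)
(1096213 - 5002941)*(V(Q(20, k)) - 1871411) = (1096213 - 5002941)*(1/319 - 1871411) = -3906728*(-596980108/319) = 2332238903366624/319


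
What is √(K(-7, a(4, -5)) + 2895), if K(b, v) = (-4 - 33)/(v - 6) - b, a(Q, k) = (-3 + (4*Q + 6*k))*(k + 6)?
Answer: √1536009/23 ≈ 53.885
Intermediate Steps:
a(Q, k) = (6 + k)*(-3 + 4*Q + 6*k) (a(Q, k) = (-3 + 4*Q + 6*k)*(6 + k) = (6 + k)*(-3 + 4*Q + 6*k))
K(b, v) = -b - 37/(-6 + v) (K(b, v) = -37/(-6 + v) - b = -b - 37/(-6 + v))
√(K(-7, a(4, -5)) + 2895) = √((-37 + 6*(-7) - 1*(-7)*(-18 + 6*(-5)² + 24*4 + 33*(-5) + 4*4*(-5)))/(-6 + (-18 + 6*(-5)² + 24*4 + 33*(-5) + 4*4*(-5))) + 2895) = √((-37 - 42 - 1*(-7)*(-18 + 6*25 + 96 - 165 - 80))/(-6 + (-18 + 6*25 + 96 - 165 - 80)) + 2895) = √((-37 - 42 - 1*(-7)*(-18 + 150 + 96 - 165 - 80))/(-6 + (-18 + 150 + 96 - 165 - 80)) + 2895) = √((-37 - 42 - 1*(-7)*(-17))/(-6 - 17) + 2895) = √((-37 - 42 - 119)/(-23) + 2895) = √(-1/23*(-198) + 2895) = √(198/23 + 2895) = √(66783/23) = √1536009/23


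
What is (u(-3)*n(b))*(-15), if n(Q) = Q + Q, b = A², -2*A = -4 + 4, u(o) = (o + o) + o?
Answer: 0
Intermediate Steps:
u(o) = 3*o (u(o) = 2*o + o = 3*o)
A = 0 (A = -(-4 + 4)/2 = -½*0 = 0)
b = 0 (b = 0² = 0)
n(Q) = 2*Q
(u(-3)*n(b))*(-15) = ((3*(-3))*(2*0))*(-15) = -9*0*(-15) = 0*(-15) = 0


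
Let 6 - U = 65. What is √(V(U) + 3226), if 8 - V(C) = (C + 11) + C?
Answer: √3341 ≈ 57.801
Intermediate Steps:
U = -59 (U = 6 - 1*65 = 6 - 65 = -59)
V(C) = -3 - 2*C (V(C) = 8 - ((C + 11) + C) = 8 - ((11 + C) + C) = 8 - (11 + 2*C) = 8 + (-11 - 2*C) = -3 - 2*C)
√(V(U) + 3226) = √((-3 - 2*(-59)) + 3226) = √((-3 + 118) + 3226) = √(115 + 3226) = √3341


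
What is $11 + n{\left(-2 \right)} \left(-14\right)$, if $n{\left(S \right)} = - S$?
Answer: $-17$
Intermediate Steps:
$11 + n{\left(-2 \right)} \left(-14\right) = 11 + \left(-1\right) \left(-2\right) \left(-14\right) = 11 + 2 \left(-14\right) = 11 - 28 = -17$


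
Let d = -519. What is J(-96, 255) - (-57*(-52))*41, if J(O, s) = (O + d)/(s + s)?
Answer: -4131857/34 ≈ -1.2153e+5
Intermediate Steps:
J(O, s) = (-519 + O)/(2*s) (J(O, s) = (O - 519)/(s + s) = (-519 + O)/((2*s)) = (-519 + O)*(1/(2*s)) = (-519 + O)/(2*s))
J(-96, 255) - (-57*(-52))*41 = (½)*(-519 - 96)/255 - (-57*(-52))*41 = (½)*(1/255)*(-615) - 2964*41 = -41/34 - 1*121524 = -41/34 - 121524 = -4131857/34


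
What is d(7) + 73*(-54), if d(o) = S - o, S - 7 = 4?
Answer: -3938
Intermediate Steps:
S = 11 (S = 7 + 4 = 11)
d(o) = 11 - o
d(7) + 73*(-54) = (11 - 1*7) + 73*(-54) = (11 - 7) - 3942 = 4 - 3942 = -3938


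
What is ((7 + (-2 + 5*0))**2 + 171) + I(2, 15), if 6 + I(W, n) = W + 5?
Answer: 197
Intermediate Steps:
I(W, n) = -1 + W (I(W, n) = -6 + (W + 5) = -6 + (5 + W) = -1 + W)
((7 + (-2 + 5*0))**2 + 171) + I(2, 15) = ((7 + (-2 + 5*0))**2 + 171) + (-1 + 2) = ((7 + (-2 + 0))**2 + 171) + 1 = ((7 - 2)**2 + 171) + 1 = (5**2 + 171) + 1 = (25 + 171) + 1 = 196 + 1 = 197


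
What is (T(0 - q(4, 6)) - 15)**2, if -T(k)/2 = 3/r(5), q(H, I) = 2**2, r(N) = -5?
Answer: 4761/25 ≈ 190.44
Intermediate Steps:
q(H, I) = 4
T(k) = 6/5 (T(k) = -6/(-5) = -6*(-1)/5 = -2*(-3/5) = 6/5)
(T(0 - q(4, 6)) - 15)**2 = (6/5 - 15)**2 = (-69/5)**2 = 4761/25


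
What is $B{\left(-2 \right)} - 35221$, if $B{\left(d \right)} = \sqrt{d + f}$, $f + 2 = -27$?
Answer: $-35221 + i \sqrt{31} \approx -35221.0 + 5.5678 i$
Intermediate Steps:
$f = -29$ ($f = -2 - 27 = -29$)
$B{\left(d \right)} = \sqrt{-29 + d}$ ($B{\left(d \right)} = \sqrt{d - 29} = \sqrt{-29 + d}$)
$B{\left(-2 \right)} - 35221 = \sqrt{-29 - 2} - 35221 = \sqrt{-31} - 35221 = i \sqrt{31} - 35221 = -35221 + i \sqrt{31}$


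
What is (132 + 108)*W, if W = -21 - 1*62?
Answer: -19920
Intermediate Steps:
W = -83 (W = -21 - 62 = -83)
(132 + 108)*W = (132 + 108)*(-83) = 240*(-83) = -19920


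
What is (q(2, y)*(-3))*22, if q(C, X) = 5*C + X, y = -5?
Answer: -330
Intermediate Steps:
q(C, X) = X + 5*C
(q(2, y)*(-3))*22 = ((-5 + 5*2)*(-3))*22 = ((-5 + 10)*(-3))*22 = (5*(-3))*22 = -15*22 = -330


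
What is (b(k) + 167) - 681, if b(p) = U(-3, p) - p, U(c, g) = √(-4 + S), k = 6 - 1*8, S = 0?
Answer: -512 + 2*I ≈ -512.0 + 2.0*I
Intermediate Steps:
k = -2 (k = 6 - 8 = -2)
U(c, g) = 2*I (U(c, g) = √(-4 + 0) = √(-4) = 2*I)
b(p) = -p + 2*I (b(p) = 2*I - p = -p + 2*I)
(b(k) + 167) - 681 = ((-1*(-2) + 2*I) + 167) - 681 = ((2 + 2*I) + 167) - 681 = (169 + 2*I) - 681 = -512 + 2*I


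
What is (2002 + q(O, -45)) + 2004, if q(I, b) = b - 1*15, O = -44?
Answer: 3946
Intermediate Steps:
q(I, b) = -15 + b (q(I, b) = b - 15 = -15 + b)
(2002 + q(O, -45)) + 2004 = (2002 + (-15 - 45)) + 2004 = (2002 - 60) + 2004 = 1942 + 2004 = 3946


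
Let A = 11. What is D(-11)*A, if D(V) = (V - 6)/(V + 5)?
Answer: 187/6 ≈ 31.167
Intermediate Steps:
D(V) = (-6 + V)/(5 + V)
D(-11)*A = ((-6 - 11)/(5 - 11))*11 = (-17/(-6))*11 = -⅙*(-17)*11 = (17/6)*11 = 187/6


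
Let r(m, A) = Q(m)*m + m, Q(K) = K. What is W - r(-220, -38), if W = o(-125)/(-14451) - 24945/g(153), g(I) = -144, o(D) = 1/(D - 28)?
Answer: -1698289829309/35376048 ≈ -48007.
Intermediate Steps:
o(D) = 1/(-28 + D)
r(m, A) = m + m² (r(m, A) = m*m + m = m² + m = m + m²)
W = 6128163331/35376048 (W = 1/(-28 - 125*(-14451)) - 24945/(-144) = -1/14451/(-153) - 24945*(-1/144) = -1/153*(-1/14451) + 8315/48 = 1/2211003 + 8315/48 = 6128163331/35376048 ≈ 173.23)
W - r(-220, -38) = 6128163331/35376048 - (-220)*(1 - 220) = 6128163331/35376048 - (-220)*(-219) = 6128163331/35376048 - 1*48180 = 6128163331/35376048 - 48180 = -1698289829309/35376048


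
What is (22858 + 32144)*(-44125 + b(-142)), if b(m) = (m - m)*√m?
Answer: -2426963250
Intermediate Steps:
b(m) = 0 (b(m) = 0*√m = 0)
(22858 + 32144)*(-44125 + b(-142)) = (22858 + 32144)*(-44125 + 0) = 55002*(-44125) = -2426963250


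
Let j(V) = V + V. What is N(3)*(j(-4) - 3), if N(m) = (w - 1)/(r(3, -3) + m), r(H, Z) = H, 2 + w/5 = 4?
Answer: -33/2 ≈ -16.500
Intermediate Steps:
w = 10 (w = -10 + 5*4 = -10 + 20 = 10)
N(m) = 9/(3 + m) (N(m) = (10 - 1)/(3 + m) = 9/(3 + m))
j(V) = 2*V
N(3)*(j(-4) - 3) = (9/(3 + 3))*(2*(-4) - 3) = (9/6)*(-8 - 3) = (9*(1/6))*(-11) = (3/2)*(-11) = -33/2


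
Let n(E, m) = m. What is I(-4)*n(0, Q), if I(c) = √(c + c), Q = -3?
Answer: -6*I*√2 ≈ -8.4853*I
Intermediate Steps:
I(c) = √2*√c (I(c) = √(2*c) = √2*√c)
I(-4)*n(0, Q) = (√2*√(-4))*(-3) = (√2*(2*I))*(-3) = (2*I*√2)*(-3) = -6*I*√2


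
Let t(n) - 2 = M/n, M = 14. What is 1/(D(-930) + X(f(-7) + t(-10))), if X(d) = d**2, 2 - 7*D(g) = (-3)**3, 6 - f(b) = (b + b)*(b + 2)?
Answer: 175/704148 ≈ 0.00024853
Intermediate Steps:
t(n) = 2 + 14/n
f(b) = 6 - 2*b*(2 + b) (f(b) = 6 - (b + b)*(b + 2) = 6 - 2*b*(2 + b))
D(g) = 29/7 (D(g) = 2/7 - 1/7*(-3)**3 = 2/7 - 1/7*(-27) = 2/7 + 27/7 = 29/7)
1/(D(-930) + X(f(-7) + t(-10))) = 1/(29/7 + ((6 - 4*(-7) - 2*(-7)**2) + (2 + 14/(-10)))**2) = 1/(29/7 + ((6 + 28 - 2*49) + (2 + 14*(-1/10)))**2) = 1/(29/7 + ((6 + 28 - 98) + (2 - 7/5))**2) = 1/(29/7 + (-64 + 3/5)**2) = 1/(29/7 + (-317/5)**2) = 1/(29/7 + 100489/25) = 1/(704148/175) = 175/704148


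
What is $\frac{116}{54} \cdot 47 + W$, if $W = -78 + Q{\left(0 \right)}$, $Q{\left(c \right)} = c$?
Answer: $\frac{620}{27} \approx 22.963$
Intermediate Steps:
$W = -78$ ($W = -78 + 0 = -78$)
$\frac{116}{54} \cdot 47 + W = \frac{116}{54} \cdot 47 - 78 = 116 \cdot \frac{1}{54} \cdot 47 - 78 = \frac{58}{27} \cdot 47 - 78 = \frac{2726}{27} - 78 = \frac{620}{27}$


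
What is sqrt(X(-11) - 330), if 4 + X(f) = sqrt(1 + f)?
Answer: sqrt(-334 + I*sqrt(10)) ≈ 0.08652 + 18.276*I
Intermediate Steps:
X(f) = -4 + sqrt(1 + f)
sqrt(X(-11) - 330) = sqrt((-4 + sqrt(1 - 11)) - 330) = sqrt((-4 + sqrt(-10)) - 330) = sqrt((-4 + I*sqrt(10)) - 330) = sqrt(-334 + I*sqrt(10))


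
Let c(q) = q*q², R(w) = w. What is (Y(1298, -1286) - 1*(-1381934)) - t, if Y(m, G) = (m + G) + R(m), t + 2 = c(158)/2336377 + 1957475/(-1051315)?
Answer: 679524713911611705/491253637151 ≈ 1.3832e+6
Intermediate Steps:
c(q) = q³
t = -1067844313861/491253637151 (t = -2 + (158³/2336377 + 1957475/(-1051315)) = -2 + (3944312*(1/2336377) + 1957475*(-1/1051315)) = -2 + (3944312/2336377 - 391495/210263) = -2 - 85337039559/491253637151 = -1067844313861/491253637151 ≈ -2.1737)
Y(m, G) = G + 2*m (Y(m, G) = (m + G) + m = (G + m) + m = G + 2*m)
(Y(1298, -1286) - 1*(-1381934)) - t = ((-1286 + 2*1298) - 1*(-1381934)) - 1*(-1067844313861/491253637151) = ((-1286 + 2596) + 1381934) + 1067844313861/491253637151 = (1310 + 1381934) + 1067844313861/491253637151 = 1383244 + 1067844313861/491253637151 = 679524713911611705/491253637151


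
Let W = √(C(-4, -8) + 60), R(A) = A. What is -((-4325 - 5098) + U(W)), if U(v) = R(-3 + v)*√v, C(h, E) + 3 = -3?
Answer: 9423 + 3*54^(¼)*(1 - √6) ≈ 9411.2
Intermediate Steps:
C(h, E) = -6 (C(h, E) = -3 - 3 = -6)
W = 3*√6 (W = √(-6 + 60) = √54 = 3*√6 ≈ 7.3485)
U(v) = √v*(-3 + v) (U(v) = (-3 + v)*√v = √v*(-3 + v))
-((-4325 - 5098) + U(W)) = -((-4325 - 5098) + √(3*√6)*(-3 + 3*√6)) = -(-9423 + (2^(¼)*3^(¾))*(-3 + 3*√6)) = -(-9423 + 2^(¼)*3^(¾)*(-3 + 3*√6)) = 9423 - 2^(¼)*3^(¾)*(-3 + 3*√6)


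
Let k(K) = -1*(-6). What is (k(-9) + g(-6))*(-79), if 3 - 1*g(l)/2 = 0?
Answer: -948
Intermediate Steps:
k(K) = 6
g(l) = 6 (g(l) = 6 - 2*0 = 6 + 0 = 6)
(k(-9) + g(-6))*(-79) = (6 + 6)*(-79) = 12*(-79) = -948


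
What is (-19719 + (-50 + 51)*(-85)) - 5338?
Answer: -25142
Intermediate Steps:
(-19719 + (-50 + 51)*(-85)) - 5338 = (-19719 + 1*(-85)) - 5338 = (-19719 - 85) - 5338 = -19804 - 5338 = -25142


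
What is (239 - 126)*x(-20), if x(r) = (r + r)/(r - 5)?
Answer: 904/5 ≈ 180.80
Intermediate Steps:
x(r) = 2*r/(-5 + r) (x(r) = (2*r)/(-5 + r) = 2*r/(-5 + r))
(239 - 126)*x(-20) = (239 - 126)*(2*(-20)/(-5 - 20)) = 113*(2*(-20)/(-25)) = 113*(2*(-20)*(-1/25)) = 113*(8/5) = 904/5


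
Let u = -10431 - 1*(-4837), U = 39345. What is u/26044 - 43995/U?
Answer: -45530057/34156706 ≈ -1.3330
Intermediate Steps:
u = -5594 (u = -10431 + 4837 = -5594)
u/26044 - 43995/U = -5594/26044 - 43995/39345 = -5594*1/26044 - 43995*1/39345 = -2797/13022 - 2933/2623 = -45530057/34156706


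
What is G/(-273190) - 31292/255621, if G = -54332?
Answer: 157051138/2053914735 ≈ 0.076464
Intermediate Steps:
G/(-273190) - 31292/255621 = -54332/(-273190) - 31292/255621 = -54332*(-1/273190) - 31292*1/255621 = 1598/8035 - 31292/255621 = 157051138/2053914735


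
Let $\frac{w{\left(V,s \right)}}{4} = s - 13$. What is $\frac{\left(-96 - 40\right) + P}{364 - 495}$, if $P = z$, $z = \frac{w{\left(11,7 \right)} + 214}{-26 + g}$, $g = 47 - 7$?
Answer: $\frac{857}{917} \approx 0.93457$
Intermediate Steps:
$g = 40$ ($g = 47 - 7 = 40$)
$w{\left(V,s \right)} = -52 + 4 s$ ($w{\left(V,s \right)} = 4 \left(s - 13\right) = 4 \left(-13 + s\right) = -52 + 4 s$)
$z = \frac{95}{7}$ ($z = \frac{\left(-52 + 4 \cdot 7\right) + 214}{-26 + 40} = \frac{\left(-52 + 28\right) + 214}{14} = \left(-24 + 214\right) \frac{1}{14} = 190 \cdot \frac{1}{14} = \frac{95}{7} \approx 13.571$)
$P = \frac{95}{7} \approx 13.571$
$\frac{\left(-96 - 40\right) + P}{364 - 495} = \frac{\left(-96 - 40\right) + \frac{95}{7}}{364 - 495} = \frac{-136 + \frac{95}{7}}{-131} = \left(- \frac{857}{7}\right) \left(- \frac{1}{131}\right) = \frac{857}{917}$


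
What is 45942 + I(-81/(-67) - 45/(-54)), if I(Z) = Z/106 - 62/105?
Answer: 22839321909/497140 ≈ 45941.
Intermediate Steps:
I(Z) = -62/105 + Z/106 (I(Z) = Z*(1/106) - 62*1/105 = Z/106 - 62/105 = -62/105 + Z/106)
45942 + I(-81/(-67) - 45/(-54)) = 45942 + (-62/105 + (-81/(-67) - 45/(-54))/106) = 45942 + (-62/105 + (-81*(-1/67) - 45*(-1/54))/106) = 45942 + (-62/105 + (81/67 + 5/6)/106) = 45942 + (-62/105 + (1/106)*(821/402)) = 45942 + (-62/105 + 821/42612) = 45942 - 283971/497140 = 22839321909/497140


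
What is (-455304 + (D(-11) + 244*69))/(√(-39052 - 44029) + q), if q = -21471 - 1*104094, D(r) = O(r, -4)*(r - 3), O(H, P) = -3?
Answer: 1196760015/342753311 + 9531*I*√83081/342753311 ≈ 3.4916 + 0.0080151*I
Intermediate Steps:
D(r) = 9 - 3*r (D(r) = -3*(r - 3) = -3*(-3 + r) = 9 - 3*r)
q = -125565 (q = -21471 - 104094 = -125565)
(-455304 + (D(-11) + 244*69))/(√(-39052 - 44029) + q) = (-455304 + ((9 - 3*(-11)) + 244*69))/(√(-39052 - 44029) - 125565) = (-455304 + ((9 + 33) + 16836))/(√(-83081) - 125565) = (-455304 + (42 + 16836))/(I*√83081 - 125565) = (-455304 + 16878)/(-125565 + I*√83081) = -438426/(-125565 + I*√83081)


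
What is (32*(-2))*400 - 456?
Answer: -26056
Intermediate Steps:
(32*(-2))*400 - 456 = -64*400 - 456 = -25600 - 456 = -26056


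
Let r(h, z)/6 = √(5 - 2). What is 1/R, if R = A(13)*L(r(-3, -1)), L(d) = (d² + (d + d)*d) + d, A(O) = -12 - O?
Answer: -3/24275 + √3/436950 ≈ -0.00011962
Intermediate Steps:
r(h, z) = 6*√3 (r(h, z) = 6*√(5 - 2) = 6*√3)
L(d) = d + 3*d² (L(d) = (d² + (2*d)*d) + d = (d² + 2*d²) + d = 3*d² + d = d + 3*d²)
R = -150*√3*(1 + 18*√3) (R = (-12 - 1*13)*((6*√3)*(1 + 3*(6*√3))) = (-12 - 13)*((6*√3)*(1 + 18*√3)) = -150*√3*(1 + 18*√3) ≈ -8359.8)
1/R = 1/(-8100 - 150*√3)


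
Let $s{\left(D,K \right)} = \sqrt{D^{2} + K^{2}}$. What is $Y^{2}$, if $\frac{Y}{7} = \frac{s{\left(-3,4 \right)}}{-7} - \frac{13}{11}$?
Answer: $\frac{21316}{121} \approx 176.17$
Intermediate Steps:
$Y = - \frac{146}{11}$ ($Y = 7 \left(\frac{\sqrt{\left(-3\right)^{2} + 4^{2}}}{-7} - \frac{13}{11}\right) = 7 \left(\sqrt{9 + 16} \left(- \frac{1}{7}\right) - \frac{13}{11}\right) = 7 \left(\sqrt{25} \left(- \frac{1}{7}\right) - \frac{13}{11}\right) = 7 \left(5 \left(- \frac{1}{7}\right) - \frac{13}{11}\right) = 7 \left(- \frac{5}{7} - \frac{13}{11}\right) = 7 \left(- \frac{146}{77}\right) = - \frac{146}{11} \approx -13.273$)
$Y^{2} = \left(- \frac{146}{11}\right)^{2} = \frac{21316}{121}$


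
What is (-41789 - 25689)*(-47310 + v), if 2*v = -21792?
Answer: 3927624468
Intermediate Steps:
v = -10896 (v = (½)*(-21792) = -10896)
(-41789 - 25689)*(-47310 + v) = (-41789 - 25689)*(-47310 - 10896) = -67478*(-58206) = 3927624468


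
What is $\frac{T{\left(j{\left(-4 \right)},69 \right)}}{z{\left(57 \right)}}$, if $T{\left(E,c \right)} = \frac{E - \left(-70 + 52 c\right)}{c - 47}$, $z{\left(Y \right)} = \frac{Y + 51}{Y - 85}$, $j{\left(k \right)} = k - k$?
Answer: $\frac{12313}{297} \approx 41.458$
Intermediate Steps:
$j{\left(k \right)} = 0$
$z{\left(Y \right)} = \frac{51 + Y}{-85 + Y}$
$T{\left(E,c \right)} = \frac{70 + E - 52 c}{-47 + c}$ ($T{\left(E,c \right)} = \frac{E - \left(-70 + 52 c\right)}{-47 + c} = \frac{70 + E - 52 c}{-47 + c}$)
$\frac{T{\left(j{\left(-4 \right)},69 \right)}}{z{\left(57 \right)}} = \frac{\frac{1}{-47 + 69} \left(70 + 0 - 3588\right)}{\frac{1}{-85 + 57} \left(51 + 57\right)} = \frac{\frac{1}{22} \left(70 + 0 - 3588\right)}{\frac{1}{-28} \cdot 108} = \frac{\frac{1}{22} \left(-3518\right)}{\left(- \frac{1}{28}\right) 108} = - \frac{1759}{11 \left(- \frac{27}{7}\right)} = \left(- \frac{1759}{11}\right) \left(- \frac{7}{27}\right) = \frac{12313}{297}$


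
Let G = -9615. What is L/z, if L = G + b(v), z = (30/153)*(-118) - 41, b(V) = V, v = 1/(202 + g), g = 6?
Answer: 101995869/680368 ≈ 149.91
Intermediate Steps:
v = 1/208 (v = 1/(202 + 6) = 1/208 ≈ 0.0048077)
z = -3271/51 (z = (30*(1/153))*(-118) - 41 = (10/51)*(-118) - 41 = -1180/51 - 41 = -3271/51 ≈ -64.137)
L = -1999919/208 (L = -9615 + 1/208 = -1999919/208 ≈ -9615.0)
L/z = -1999919/(208*(-3271/51)) = -1999919/208*(-51/3271) = 101995869/680368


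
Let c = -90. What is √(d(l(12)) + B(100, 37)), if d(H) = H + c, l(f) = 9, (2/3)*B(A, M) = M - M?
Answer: 9*I ≈ 9.0*I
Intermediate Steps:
B(A, M) = 0 (B(A, M) = 3*(M - M)/2 = (3/2)*0 = 0)
d(H) = -90 + H (d(H) = H - 90 = -90 + H)
√(d(l(12)) + B(100, 37)) = √((-90 + 9) + 0) = √(-81 + 0) = √(-81) = 9*I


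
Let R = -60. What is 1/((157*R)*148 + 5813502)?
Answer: 1/4419342 ≈ 2.2628e-7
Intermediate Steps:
1/((157*R)*148 + 5813502) = 1/((157*(-60))*148 + 5813502) = 1/(-9420*148 + 5813502) = 1/(-1394160 + 5813502) = 1/4419342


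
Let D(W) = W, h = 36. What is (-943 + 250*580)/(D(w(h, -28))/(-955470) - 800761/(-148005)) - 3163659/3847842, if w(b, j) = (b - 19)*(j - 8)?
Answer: 66995520519905731099/2516533696729698 ≈ 26622.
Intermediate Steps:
w(b, j) = (-19 + b)*(-8 + j)
(-943 + 250*580)/(D(w(h, -28))/(-955470) - 800761/(-148005)) - 3163659/3847842 = (-943 + 250*580)/((152 - 19*(-28) - 8*36 + 36*(-28))/(-955470) - 800761/(-148005)) - 3163659/3847842 = (-943 + 145000)/((152 + 532 - 288 - 1008)*(-1/955470) - 800761*(-1/148005)) - 3163659*1/3847842 = 144057/(-612*(-1/955470) + 61597/11385) - 1054553/1282614 = 144057/(102/159245 + 61597/11385) - 1054553/1282614 = 144057/(1962035107/362600865) - 1054553/1282614 = 144057*(362600865/1962035107) - 1054553/1282614 = 52235192809305/1962035107 - 1054553/1282614 = 66995520519905731099/2516533696729698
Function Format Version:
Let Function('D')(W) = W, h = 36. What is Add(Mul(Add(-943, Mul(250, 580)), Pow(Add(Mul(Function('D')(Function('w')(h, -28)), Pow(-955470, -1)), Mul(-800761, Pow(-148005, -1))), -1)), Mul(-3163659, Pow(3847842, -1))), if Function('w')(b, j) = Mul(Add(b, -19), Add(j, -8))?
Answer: Rational(66995520519905731099, 2516533696729698) ≈ 26622.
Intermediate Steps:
Function('w')(b, j) = Mul(Add(-19, b), Add(-8, j))
Add(Mul(Add(-943, Mul(250, 580)), Pow(Add(Mul(Function('D')(Function('w')(h, -28)), Pow(-955470, -1)), Mul(-800761, Pow(-148005, -1))), -1)), Mul(-3163659, Pow(3847842, -1))) = Add(Mul(Add(-943, Mul(250, 580)), Pow(Add(Mul(Add(152, Mul(-19, -28), Mul(-8, 36), Mul(36, -28)), Pow(-955470, -1)), Mul(-800761, Pow(-148005, -1))), -1)), Mul(-3163659, Pow(3847842, -1))) = Add(Mul(Add(-943, 145000), Pow(Add(Mul(Add(152, 532, -288, -1008), Rational(-1, 955470)), Mul(-800761, Rational(-1, 148005))), -1)), Mul(-3163659, Rational(1, 3847842))) = Add(Mul(144057, Pow(Add(Mul(-612, Rational(-1, 955470)), Rational(61597, 11385)), -1)), Rational(-1054553, 1282614)) = Add(Mul(144057, Pow(Add(Rational(102, 159245), Rational(61597, 11385)), -1)), Rational(-1054553, 1282614)) = Add(Mul(144057, Pow(Rational(1962035107, 362600865), -1)), Rational(-1054553, 1282614)) = Add(Mul(144057, Rational(362600865, 1962035107)), Rational(-1054553, 1282614)) = Add(Rational(52235192809305, 1962035107), Rational(-1054553, 1282614)) = Rational(66995520519905731099, 2516533696729698)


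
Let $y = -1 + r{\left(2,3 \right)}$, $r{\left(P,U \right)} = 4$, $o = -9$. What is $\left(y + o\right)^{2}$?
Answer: $36$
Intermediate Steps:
$y = 3$ ($y = -1 + 4 = 3$)
$\left(y + o\right)^{2} = \left(3 - 9\right)^{2} = \left(-6\right)^{2} = 36$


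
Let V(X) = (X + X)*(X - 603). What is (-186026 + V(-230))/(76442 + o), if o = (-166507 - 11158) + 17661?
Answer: -32859/13927 ≈ -2.3594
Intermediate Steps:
V(X) = 2*X*(-603 + X) (V(X) = (2*X)*(-603 + X) = 2*X*(-603 + X))
o = -160004 (o = -177665 + 17661 = -160004)
(-186026 + V(-230))/(76442 + o) = (-186026 + 2*(-230)*(-603 - 230))/(76442 - 160004) = (-186026 + 2*(-230)*(-833))/(-83562) = (-186026 + 383180)*(-1/83562) = 197154*(-1/83562) = -32859/13927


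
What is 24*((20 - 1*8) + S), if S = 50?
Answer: 1488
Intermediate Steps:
24*((20 - 1*8) + S) = 24*((20 - 1*8) + 50) = 24*((20 - 8) + 50) = 24*(12 + 50) = 24*62 = 1488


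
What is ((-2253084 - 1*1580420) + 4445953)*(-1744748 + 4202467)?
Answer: 1505227543831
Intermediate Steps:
((-2253084 - 1*1580420) + 4445953)*(-1744748 + 4202467) = ((-2253084 - 1580420) + 4445953)*2457719 = (-3833504 + 4445953)*2457719 = 612449*2457719 = 1505227543831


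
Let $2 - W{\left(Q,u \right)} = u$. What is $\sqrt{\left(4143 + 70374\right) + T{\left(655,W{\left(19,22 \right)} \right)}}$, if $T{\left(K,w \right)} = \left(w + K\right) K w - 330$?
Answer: $i \sqrt{8244313} \approx 2871.3 i$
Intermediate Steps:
$W{\left(Q,u \right)} = 2 - u$
$T{\left(K,w \right)} = -330 + K w \left(K + w\right)$ ($T{\left(K,w \right)} = \left(K + w\right) K w - 330 = K \left(K + w\right) w - 330 = K w \left(K + w\right) - 330 = -330 + K w \left(K + w\right)$)
$\sqrt{\left(4143 + 70374\right) + T{\left(655,W{\left(19,22 \right)} \right)}} = \sqrt{\left(4143 + 70374\right) + \left(-330 + 655 \left(2 - 22\right)^{2} + \left(2 - 22\right) 655^{2}\right)} = \sqrt{74517 + \left(-330 + 655 \left(2 - 22\right)^{2} + \left(2 - 22\right) 429025\right)} = \sqrt{74517 - \left(8580830 - 262000\right)} = \sqrt{74517 - 8318830} = \sqrt{-8244313} = i \sqrt{8244313}$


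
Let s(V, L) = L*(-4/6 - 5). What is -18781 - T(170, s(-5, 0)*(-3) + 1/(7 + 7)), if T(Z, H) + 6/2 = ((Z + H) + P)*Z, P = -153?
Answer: -151761/7 ≈ -21680.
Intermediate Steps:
s(V, L) = -17*L/3 (s(V, L) = L*(-4*⅙ - 5) = L*(-⅔ - 5) = L*(-17/3) = -17*L/3)
T(Z, H) = -3 + Z*(-153 + H + Z) (T(Z, H) = -3 + ((Z + H) - 153)*Z = -3 + ((H + Z) - 153)*Z = -3 + (-153 + H + Z)*Z = -3 + Z*(-153 + H + Z))
-18781 - T(170, s(-5, 0)*(-3) + 1/(7 + 7)) = -18781 - (-3 + 170² - 153*170 + (-17/3*0*(-3) + 1/(7 + 7))*170) = -18781 - (-3 + 28900 - 26010 + (0*(-3) + 1/14)*170) = -18781 - (-3 + 28900 - 26010 + (0 + 1/14)*170) = -18781 - (-3 + 28900 - 26010 + (1/14)*170) = -18781 - (-3 + 28900 - 26010 + 85/7) = -18781 - 1*20294/7 = -18781 - 20294/7 = -151761/7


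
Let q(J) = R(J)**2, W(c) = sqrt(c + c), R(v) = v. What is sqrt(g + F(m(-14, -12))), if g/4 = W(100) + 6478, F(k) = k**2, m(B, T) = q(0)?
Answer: 2*sqrt(6478 + 10*sqrt(2)) ≈ 161.15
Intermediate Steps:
W(c) = sqrt(2)*sqrt(c) (W(c) = sqrt(2*c) = sqrt(2)*sqrt(c))
q(J) = J**2
m(B, T) = 0 (m(B, T) = 0**2 = 0)
g = 25912 + 40*sqrt(2) (g = 4*(sqrt(2)*sqrt(100) + 6478) = 4*(sqrt(2)*10 + 6478) = 4*(10*sqrt(2) + 6478) = 4*(6478 + 10*sqrt(2)) = 25912 + 40*sqrt(2) ≈ 25969.)
sqrt(g + F(m(-14, -12))) = sqrt((25912 + 40*sqrt(2)) + 0**2) = sqrt((25912 + 40*sqrt(2)) + 0) = sqrt(25912 + 40*sqrt(2))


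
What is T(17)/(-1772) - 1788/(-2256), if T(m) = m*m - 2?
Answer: 26259/41642 ≈ 0.63059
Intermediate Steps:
T(m) = -2 + m² (T(m) = m² - 2 = -2 + m²)
T(17)/(-1772) - 1788/(-2256) = (-2 + 17²)/(-1772) - 1788/(-2256) = (-2 + 289)*(-1/1772) - 1788*(-1/2256) = 287*(-1/1772) + 149/188 = -287/1772 + 149/188 = 26259/41642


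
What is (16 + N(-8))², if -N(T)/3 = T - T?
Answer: 256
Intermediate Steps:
N(T) = 0 (N(T) = -3*(T - T) = -3*0 = 0)
(16 + N(-8))² = (16 + 0)² = 16² = 256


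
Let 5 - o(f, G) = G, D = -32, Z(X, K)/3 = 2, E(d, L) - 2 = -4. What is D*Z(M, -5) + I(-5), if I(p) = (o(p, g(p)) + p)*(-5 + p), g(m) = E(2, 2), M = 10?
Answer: -212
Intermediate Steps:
E(d, L) = -2 (E(d, L) = 2 - 4 = -2)
g(m) = -2
Z(X, K) = 6 (Z(X, K) = 3*2 = 6)
o(f, G) = 5 - G
I(p) = (-5 + p)*(7 + p) (I(p) = ((5 - 1*(-2)) + p)*(-5 + p) = ((5 + 2) + p)*(-5 + p) = (7 + p)*(-5 + p) = (-5 + p)*(7 + p))
D*Z(M, -5) + I(-5) = -32*6 + (-35 + (-5)² + 2*(-5)) = -192 + (-35 + 25 - 10) = -192 - 20 = -212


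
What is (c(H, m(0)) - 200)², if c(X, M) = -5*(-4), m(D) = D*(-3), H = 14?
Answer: 32400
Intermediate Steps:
m(D) = -3*D
c(X, M) = 20
(c(H, m(0)) - 200)² = (20 - 200)² = (-180)² = 32400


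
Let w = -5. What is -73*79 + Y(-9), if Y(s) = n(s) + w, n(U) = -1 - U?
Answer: -5764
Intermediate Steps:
Y(s) = -6 - s (Y(s) = (-1 - s) - 5 = -6 - s)
-73*79 + Y(-9) = -73*79 + (-6 - 1*(-9)) = -5767 + (-6 + 9) = -5767 + 3 = -5764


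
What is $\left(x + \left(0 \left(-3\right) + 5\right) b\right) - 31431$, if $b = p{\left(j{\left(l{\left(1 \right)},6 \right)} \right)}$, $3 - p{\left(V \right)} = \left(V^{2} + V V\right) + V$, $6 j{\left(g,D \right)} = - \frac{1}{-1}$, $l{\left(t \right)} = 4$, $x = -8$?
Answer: $- \frac{282826}{9} \approx -31425.0$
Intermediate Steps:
$j{\left(g,D \right)} = \frac{1}{6}$ ($j{\left(g,D \right)} = \frac{\left(-1\right) \frac{1}{-1}}{6} = \frac{\left(-1\right) \left(-1\right)}{6} = \frac{1}{6} \cdot 1 = \frac{1}{6}$)
$p{\left(V \right)} = 3 - V - 2 V^{2}$ ($p{\left(V \right)} = 3 - \left(\left(V^{2} + V V\right) + V\right) = 3 - \left(\left(V^{2} + V^{2}\right) + V\right) = 3 - \left(2 V^{2} + V\right) = 3 - \left(V + 2 V^{2}\right) = 3 - V - 2 V^{2}$)
$b = \frac{25}{9}$ ($b = 3 - \frac{1}{6} - \frac{2}{36} = 3 - \frac{1}{6} - \frac{1}{18} = \frac{25}{9} \approx 2.7778$)
$\left(x + \left(0 \left(-3\right) + 5\right) b\right) - 31431 = \left(-8 + \left(0 \left(-3\right) + 5\right) \frac{25}{9}\right) - 31431 = \left(-8 + \left(0 + 5\right) \frac{25}{9}\right) - 31431 = \left(-8 + 5 \cdot \frac{25}{9}\right) - 31431 = \left(-8 + \frac{125}{9}\right) - 31431 = \frac{53}{9} - 31431 = - \frac{282826}{9}$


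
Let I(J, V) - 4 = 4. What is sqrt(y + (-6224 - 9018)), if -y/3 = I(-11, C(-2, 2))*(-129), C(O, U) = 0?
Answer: I*sqrt(12146) ≈ 110.21*I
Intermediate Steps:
I(J, V) = 8 (I(J, V) = 4 + 4 = 8)
y = 3096 (y = -24*(-129) = -3*(-1032) = 3096)
sqrt(y + (-6224 - 9018)) = sqrt(3096 + (-6224 - 9018)) = sqrt(3096 - 15242) = sqrt(-12146) = I*sqrt(12146)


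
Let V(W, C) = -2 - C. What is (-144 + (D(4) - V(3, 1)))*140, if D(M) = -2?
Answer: -20020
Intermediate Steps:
(-144 + (D(4) - V(3, 1)))*140 = (-144 + (-2 - (-2 - 1*1)))*140 = (-144 + (-2 - (-2 - 1)))*140 = (-144 + (-2 - 1*(-3)))*140 = (-144 + (-2 + 3))*140 = (-144 + 1)*140 = -143*140 = -20020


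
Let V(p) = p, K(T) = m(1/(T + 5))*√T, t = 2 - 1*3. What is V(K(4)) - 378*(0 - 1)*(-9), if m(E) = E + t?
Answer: -30634/9 ≈ -3403.8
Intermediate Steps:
t = -1 (t = 2 - 3 = -1)
m(E) = -1 + E (m(E) = E - 1 = -1 + E)
K(T) = √T*(-1 + 1/(5 + T)) (K(T) = (-1 + 1/(T + 5))*√T = (-1 + 1/(5 + T))*√T = √T*(-1 + 1/(5 + T)))
V(K(4)) - 378*(0 - 1)*(-9) = √4*(-4 - 1*4)/(5 + 4) - 378*(0 - 1)*(-9) = 2*(-4 - 4)/9 - (-378)*(-9) = 2*(⅑)*(-8) - 378*9 = -16/9 - 3402 = -30634/9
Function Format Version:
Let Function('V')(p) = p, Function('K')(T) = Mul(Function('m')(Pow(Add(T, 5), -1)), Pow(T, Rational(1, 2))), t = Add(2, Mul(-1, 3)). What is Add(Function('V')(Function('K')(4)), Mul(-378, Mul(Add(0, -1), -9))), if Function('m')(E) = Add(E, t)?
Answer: Rational(-30634, 9) ≈ -3403.8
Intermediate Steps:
t = -1 (t = Add(2, -3) = -1)
Function('m')(E) = Add(-1, E) (Function('m')(E) = Add(E, -1) = Add(-1, E))
Function('K')(T) = Mul(Pow(T, Rational(1, 2)), Add(-1, Pow(Add(5, T), -1))) (Function('K')(T) = Mul(Add(-1, Pow(Add(T, 5), -1)), Pow(T, Rational(1, 2))) = Mul(Add(-1, Pow(Add(5, T), -1)), Pow(T, Rational(1, 2))) = Mul(Pow(T, Rational(1, 2)), Add(-1, Pow(Add(5, T), -1))))
Add(Function('V')(Function('K')(4)), Mul(-378, Mul(Add(0, -1), -9))) = Add(Mul(Pow(4, Rational(1, 2)), Pow(Add(5, 4), -1), Add(-4, Mul(-1, 4))), Mul(-378, Mul(Add(0, -1), -9))) = Add(Mul(2, Pow(9, -1), Add(-4, -4)), Mul(-378, Mul(-1, -9))) = Add(Mul(2, Rational(1, 9), -8), Mul(-378, 9)) = Add(Rational(-16, 9), -3402) = Rational(-30634, 9)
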